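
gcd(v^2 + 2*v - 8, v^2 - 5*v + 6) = v - 2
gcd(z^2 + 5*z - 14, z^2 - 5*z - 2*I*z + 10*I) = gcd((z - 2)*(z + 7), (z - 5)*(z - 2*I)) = 1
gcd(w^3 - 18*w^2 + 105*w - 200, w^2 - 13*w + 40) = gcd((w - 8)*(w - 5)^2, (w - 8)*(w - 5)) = w^2 - 13*w + 40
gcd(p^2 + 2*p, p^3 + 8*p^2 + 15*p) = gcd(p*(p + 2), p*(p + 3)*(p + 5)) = p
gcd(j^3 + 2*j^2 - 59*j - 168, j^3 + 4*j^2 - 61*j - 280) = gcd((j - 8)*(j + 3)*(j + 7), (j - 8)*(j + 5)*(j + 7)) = j^2 - j - 56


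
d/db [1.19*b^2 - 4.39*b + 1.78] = 2.38*b - 4.39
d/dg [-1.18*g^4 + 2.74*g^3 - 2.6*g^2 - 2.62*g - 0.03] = -4.72*g^3 + 8.22*g^2 - 5.2*g - 2.62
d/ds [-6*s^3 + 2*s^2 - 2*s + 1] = -18*s^2 + 4*s - 2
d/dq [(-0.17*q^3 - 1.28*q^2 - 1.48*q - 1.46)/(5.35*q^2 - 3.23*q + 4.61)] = (-0.9095*q^4 + 1.0982*q^3 + 9.7013*q^2 + 3.8204*q - 11.5386)/(28.6225*q^4 - 34.561*q^3 + 59.7599*q^2 - 29.7806*q + 21.2521)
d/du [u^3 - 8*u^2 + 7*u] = 3*u^2 - 16*u + 7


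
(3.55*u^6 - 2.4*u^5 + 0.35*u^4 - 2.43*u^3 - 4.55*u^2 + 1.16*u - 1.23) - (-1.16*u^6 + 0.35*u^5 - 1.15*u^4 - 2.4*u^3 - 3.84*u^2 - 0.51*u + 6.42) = 4.71*u^6 - 2.75*u^5 + 1.5*u^4 - 0.0300000000000002*u^3 - 0.71*u^2 + 1.67*u - 7.65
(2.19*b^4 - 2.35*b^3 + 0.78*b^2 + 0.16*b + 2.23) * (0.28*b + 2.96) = 0.6132*b^5 + 5.8244*b^4 - 6.7376*b^3 + 2.3536*b^2 + 1.098*b + 6.6008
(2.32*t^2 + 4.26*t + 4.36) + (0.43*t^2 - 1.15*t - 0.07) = 2.75*t^2 + 3.11*t + 4.29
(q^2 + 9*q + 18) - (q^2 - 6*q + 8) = 15*q + 10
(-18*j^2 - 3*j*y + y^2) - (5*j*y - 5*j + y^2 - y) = -18*j^2 - 8*j*y + 5*j + y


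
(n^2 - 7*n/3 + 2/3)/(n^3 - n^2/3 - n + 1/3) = (n - 2)/(n^2 - 1)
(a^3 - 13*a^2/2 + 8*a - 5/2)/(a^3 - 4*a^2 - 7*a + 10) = (a - 1/2)/(a + 2)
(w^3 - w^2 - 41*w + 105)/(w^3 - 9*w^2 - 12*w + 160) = (w^2 + 4*w - 21)/(w^2 - 4*w - 32)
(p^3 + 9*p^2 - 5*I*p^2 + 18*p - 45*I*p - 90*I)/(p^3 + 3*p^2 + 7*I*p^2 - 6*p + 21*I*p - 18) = (p^2 + p*(6 - 5*I) - 30*I)/(p^2 + 7*I*p - 6)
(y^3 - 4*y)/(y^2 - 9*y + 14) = y*(y + 2)/(y - 7)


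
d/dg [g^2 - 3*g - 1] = 2*g - 3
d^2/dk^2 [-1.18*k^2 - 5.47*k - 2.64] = -2.36000000000000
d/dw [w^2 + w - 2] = 2*w + 1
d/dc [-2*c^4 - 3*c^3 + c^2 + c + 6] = -8*c^3 - 9*c^2 + 2*c + 1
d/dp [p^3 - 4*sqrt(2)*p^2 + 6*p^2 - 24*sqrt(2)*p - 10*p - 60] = 3*p^2 - 8*sqrt(2)*p + 12*p - 24*sqrt(2) - 10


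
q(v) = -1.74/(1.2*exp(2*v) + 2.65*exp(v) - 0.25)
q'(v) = -1.74*(-2.4*exp(2*v) - 2.65*exp(v))/(1.2*exp(2*v) + 2.65*exp(v) - 0.25)^2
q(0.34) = -0.30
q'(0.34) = 0.43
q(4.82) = -0.00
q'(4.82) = 0.00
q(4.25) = -0.00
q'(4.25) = 0.00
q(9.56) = -0.00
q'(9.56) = 0.00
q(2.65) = -0.01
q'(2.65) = 0.01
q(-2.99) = 15.30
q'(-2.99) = 18.75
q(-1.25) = -2.86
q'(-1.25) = 4.50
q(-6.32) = 7.10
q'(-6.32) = 0.14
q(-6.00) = 7.15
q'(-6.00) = 0.19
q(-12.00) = 6.96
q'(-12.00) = 0.00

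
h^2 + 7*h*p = h*(h + 7*p)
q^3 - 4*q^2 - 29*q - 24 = (q - 8)*(q + 1)*(q + 3)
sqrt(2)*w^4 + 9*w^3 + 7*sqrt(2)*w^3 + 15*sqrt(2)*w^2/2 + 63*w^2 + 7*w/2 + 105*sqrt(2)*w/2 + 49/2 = (w + 7)*(w + sqrt(2)/2)*(w + 7*sqrt(2)/2)*(sqrt(2)*w + 1)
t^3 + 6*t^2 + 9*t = t*(t + 3)^2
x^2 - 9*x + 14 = (x - 7)*(x - 2)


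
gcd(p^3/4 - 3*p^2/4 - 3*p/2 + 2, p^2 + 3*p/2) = 1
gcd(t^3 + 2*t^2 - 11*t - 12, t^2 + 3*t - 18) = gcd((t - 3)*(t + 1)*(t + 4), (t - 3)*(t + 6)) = t - 3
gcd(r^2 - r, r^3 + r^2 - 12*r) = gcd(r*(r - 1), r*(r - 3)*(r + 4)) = r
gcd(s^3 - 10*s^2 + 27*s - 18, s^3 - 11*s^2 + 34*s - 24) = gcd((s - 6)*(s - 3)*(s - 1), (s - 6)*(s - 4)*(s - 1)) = s^2 - 7*s + 6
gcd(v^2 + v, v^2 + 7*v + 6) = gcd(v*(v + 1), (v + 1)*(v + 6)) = v + 1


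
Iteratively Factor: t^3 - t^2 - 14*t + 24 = (t - 2)*(t^2 + t - 12) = (t - 2)*(t + 4)*(t - 3)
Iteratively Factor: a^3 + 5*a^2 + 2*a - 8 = (a + 2)*(a^2 + 3*a - 4) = (a + 2)*(a + 4)*(a - 1)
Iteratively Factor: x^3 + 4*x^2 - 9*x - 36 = (x - 3)*(x^2 + 7*x + 12) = (x - 3)*(x + 4)*(x + 3)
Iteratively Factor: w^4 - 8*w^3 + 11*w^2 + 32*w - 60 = (w - 3)*(w^3 - 5*w^2 - 4*w + 20) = (w - 3)*(w + 2)*(w^2 - 7*w + 10) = (w - 5)*(w - 3)*(w + 2)*(w - 2)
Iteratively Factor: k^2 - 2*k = (k)*(k - 2)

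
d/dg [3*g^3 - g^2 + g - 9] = 9*g^2 - 2*g + 1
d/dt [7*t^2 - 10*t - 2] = 14*t - 10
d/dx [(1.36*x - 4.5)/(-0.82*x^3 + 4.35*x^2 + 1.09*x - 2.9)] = (2.2304*x^3 - 16.986*x^2 + 39.15*x + 0.961)/(0.6724*x^6 - 7.134*x^5 + 17.1349*x^4 + 14.239*x^3 - 24.0419*x^2 - 6.322*x + 8.41)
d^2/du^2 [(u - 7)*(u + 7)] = 2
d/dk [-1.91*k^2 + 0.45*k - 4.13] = 0.45 - 3.82*k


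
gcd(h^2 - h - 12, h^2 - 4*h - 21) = h + 3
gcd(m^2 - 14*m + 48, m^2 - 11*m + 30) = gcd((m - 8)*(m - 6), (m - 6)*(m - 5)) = m - 6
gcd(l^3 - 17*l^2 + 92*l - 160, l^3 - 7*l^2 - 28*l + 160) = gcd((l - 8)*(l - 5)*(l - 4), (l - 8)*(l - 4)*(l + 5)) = l^2 - 12*l + 32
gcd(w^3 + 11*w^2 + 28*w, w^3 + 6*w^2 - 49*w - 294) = w + 7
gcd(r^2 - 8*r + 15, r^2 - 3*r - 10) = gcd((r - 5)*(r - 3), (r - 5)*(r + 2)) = r - 5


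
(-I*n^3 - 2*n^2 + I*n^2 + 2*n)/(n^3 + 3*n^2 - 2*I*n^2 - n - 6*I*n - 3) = n*(-I*n^2 + n*(-2 + I) + 2)/(n^3 + n^2*(3 - 2*I) - n*(1 + 6*I) - 3)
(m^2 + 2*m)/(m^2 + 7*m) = (m + 2)/(m + 7)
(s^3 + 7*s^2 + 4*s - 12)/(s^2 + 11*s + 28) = (s^3 + 7*s^2 + 4*s - 12)/(s^2 + 11*s + 28)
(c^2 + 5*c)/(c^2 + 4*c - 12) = c*(c + 5)/(c^2 + 4*c - 12)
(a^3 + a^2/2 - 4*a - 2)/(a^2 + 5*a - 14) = (a^2 + 5*a/2 + 1)/(a + 7)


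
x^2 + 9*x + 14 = (x + 2)*(x + 7)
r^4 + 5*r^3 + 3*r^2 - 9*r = r*(r - 1)*(r + 3)^2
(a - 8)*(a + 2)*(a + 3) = a^3 - 3*a^2 - 34*a - 48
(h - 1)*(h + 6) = h^2 + 5*h - 6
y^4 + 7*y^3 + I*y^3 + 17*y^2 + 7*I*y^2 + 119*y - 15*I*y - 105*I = (y + 7)*(y - 3*I)*(y - I)*(y + 5*I)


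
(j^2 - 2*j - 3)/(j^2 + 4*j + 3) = (j - 3)/(j + 3)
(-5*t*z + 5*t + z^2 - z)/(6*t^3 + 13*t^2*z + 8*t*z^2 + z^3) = (-5*t*z + 5*t + z^2 - z)/(6*t^3 + 13*t^2*z + 8*t*z^2 + z^3)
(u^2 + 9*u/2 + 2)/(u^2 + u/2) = (u + 4)/u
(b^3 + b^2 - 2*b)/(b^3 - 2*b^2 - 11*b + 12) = b*(b + 2)/(b^2 - b - 12)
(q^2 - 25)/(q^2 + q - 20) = (q - 5)/(q - 4)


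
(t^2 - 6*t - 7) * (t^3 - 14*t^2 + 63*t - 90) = t^5 - 20*t^4 + 140*t^3 - 370*t^2 + 99*t + 630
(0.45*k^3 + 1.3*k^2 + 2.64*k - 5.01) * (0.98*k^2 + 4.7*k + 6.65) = 0.441*k^5 + 3.389*k^4 + 11.6897*k^3 + 16.1432*k^2 - 5.991*k - 33.3165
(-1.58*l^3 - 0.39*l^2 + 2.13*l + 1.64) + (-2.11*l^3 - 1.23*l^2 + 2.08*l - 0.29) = -3.69*l^3 - 1.62*l^2 + 4.21*l + 1.35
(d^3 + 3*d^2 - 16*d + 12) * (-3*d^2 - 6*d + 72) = -3*d^5 - 15*d^4 + 102*d^3 + 276*d^2 - 1224*d + 864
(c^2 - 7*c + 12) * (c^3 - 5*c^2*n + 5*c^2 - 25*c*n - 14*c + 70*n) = c^5 - 5*c^4*n - 2*c^4 + 10*c^3*n - 37*c^3 + 185*c^2*n + 158*c^2 - 790*c*n - 168*c + 840*n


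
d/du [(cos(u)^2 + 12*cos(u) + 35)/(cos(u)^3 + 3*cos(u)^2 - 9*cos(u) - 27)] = (cos(u)^3 + 21*cos(u)^2 + 87*cos(u) + 3)*sin(u)/((cos(u) - 3)^2*(cos(u) + 3)^3)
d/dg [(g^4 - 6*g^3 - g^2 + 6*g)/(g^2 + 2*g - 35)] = 2*(g^5 - 82*g^3 + 311*g^2 + 35*g - 105)/(g^4 + 4*g^3 - 66*g^2 - 140*g + 1225)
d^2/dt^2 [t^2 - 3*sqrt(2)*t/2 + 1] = 2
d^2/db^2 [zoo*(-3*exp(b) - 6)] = zoo*exp(b)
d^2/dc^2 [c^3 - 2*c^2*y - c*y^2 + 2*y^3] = 6*c - 4*y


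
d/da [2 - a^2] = -2*a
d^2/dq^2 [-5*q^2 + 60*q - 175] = -10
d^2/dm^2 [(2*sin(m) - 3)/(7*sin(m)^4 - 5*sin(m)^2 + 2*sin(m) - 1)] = 2*(-441*sin(m)^9 + 1176*sin(m)^8 + 658*sin(m)^7 - 1974*sin(m)^6 - 410*sin(m)^5 + 1169*sin(m)^4 + 91*sin(m)^3 - 377*sin(m)^2 + 62*sin(m) + 7)/(7*sin(m)^4 - 5*sin(m)^2 + 2*sin(m) - 1)^3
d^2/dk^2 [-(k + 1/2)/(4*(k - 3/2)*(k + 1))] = (-8*k^3 - 12*k^2 - 30*k - 1)/(2*(8*k^6 - 12*k^5 - 30*k^4 + 35*k^3 + 45*k^2 - 27*k - 27))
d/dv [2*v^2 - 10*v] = 4*v - 10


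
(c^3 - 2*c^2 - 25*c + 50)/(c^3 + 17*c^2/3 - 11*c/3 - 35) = 3*(c^2 - 7*c + 10)/(3*c^2 + 2*c - 21)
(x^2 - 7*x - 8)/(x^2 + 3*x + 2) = (x - 8)/(x + 2)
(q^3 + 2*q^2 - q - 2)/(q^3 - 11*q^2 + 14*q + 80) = (q^2 - 1)/(q^2 - 13*q + 40)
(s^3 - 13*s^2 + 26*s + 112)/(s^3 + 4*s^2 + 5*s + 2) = (s^2 - 15*s + 56)/(s^2 + 2*s + 1)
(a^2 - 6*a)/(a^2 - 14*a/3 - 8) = 3*a/(3*a + 4)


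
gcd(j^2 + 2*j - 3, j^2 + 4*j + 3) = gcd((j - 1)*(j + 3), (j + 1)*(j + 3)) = j + 3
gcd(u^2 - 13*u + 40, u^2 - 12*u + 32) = u - 8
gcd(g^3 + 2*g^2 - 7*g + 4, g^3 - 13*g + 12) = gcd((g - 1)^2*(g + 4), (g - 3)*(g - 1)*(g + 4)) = g^2 + 3*g - 4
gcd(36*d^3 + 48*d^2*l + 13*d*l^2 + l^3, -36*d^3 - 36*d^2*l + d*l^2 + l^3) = 6*d^2 + 7*d*l + l^2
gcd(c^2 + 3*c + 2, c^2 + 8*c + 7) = c + 1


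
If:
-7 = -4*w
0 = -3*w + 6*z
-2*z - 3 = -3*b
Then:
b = 19/12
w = 7/4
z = 7/8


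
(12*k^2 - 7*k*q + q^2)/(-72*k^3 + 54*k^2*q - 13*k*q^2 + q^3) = 1/(-6*k + q)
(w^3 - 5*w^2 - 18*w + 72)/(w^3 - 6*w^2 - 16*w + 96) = (w - 3)/(w - 4)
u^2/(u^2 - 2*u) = u/(u - 2)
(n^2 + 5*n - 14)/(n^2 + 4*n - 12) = (n + 7)/(n + 6)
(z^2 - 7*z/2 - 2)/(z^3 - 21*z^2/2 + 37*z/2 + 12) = (z - 4)/(z^2 - 11*z + 24)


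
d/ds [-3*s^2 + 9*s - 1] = 9 - 6*s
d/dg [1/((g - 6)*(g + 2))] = 2*(2 - g)/(g^4 - 8*g^3 - 8*g^2 + 96*g + 144)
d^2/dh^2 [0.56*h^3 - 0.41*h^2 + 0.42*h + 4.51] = 3.36*h - 0.82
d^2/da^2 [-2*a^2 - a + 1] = -4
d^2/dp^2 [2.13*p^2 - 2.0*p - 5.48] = 4.26000000000000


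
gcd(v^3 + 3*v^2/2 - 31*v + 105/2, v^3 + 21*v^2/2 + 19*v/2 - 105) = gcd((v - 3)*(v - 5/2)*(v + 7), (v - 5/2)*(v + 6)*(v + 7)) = v^2 + 9*v/2 - 35/2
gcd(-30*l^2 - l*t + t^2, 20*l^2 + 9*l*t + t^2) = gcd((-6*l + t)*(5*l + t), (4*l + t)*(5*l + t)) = 5*l + t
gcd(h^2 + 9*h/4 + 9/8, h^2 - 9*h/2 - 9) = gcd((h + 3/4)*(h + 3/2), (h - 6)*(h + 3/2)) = h + 3/2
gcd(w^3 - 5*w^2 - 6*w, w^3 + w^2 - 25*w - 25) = w + 1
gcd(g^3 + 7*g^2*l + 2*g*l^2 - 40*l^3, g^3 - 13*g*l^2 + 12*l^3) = g + 4*l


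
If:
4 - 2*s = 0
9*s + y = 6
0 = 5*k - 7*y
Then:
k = -84/5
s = 2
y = -12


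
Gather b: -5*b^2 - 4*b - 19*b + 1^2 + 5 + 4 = -5*b^2 - 23*b + 10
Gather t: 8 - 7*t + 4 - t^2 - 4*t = -t^2 - 11*t + 12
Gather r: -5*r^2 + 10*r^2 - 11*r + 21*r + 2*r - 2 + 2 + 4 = 5*r^2 + 12*r + 4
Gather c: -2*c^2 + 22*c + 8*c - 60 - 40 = -2*c^2 + 30*c - 100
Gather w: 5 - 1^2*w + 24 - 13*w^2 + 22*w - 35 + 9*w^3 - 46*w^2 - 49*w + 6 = 9*w^3 - 59*w^2 - 28*w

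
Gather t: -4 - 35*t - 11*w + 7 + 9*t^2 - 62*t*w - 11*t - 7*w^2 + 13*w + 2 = 9*t^2 + t*(-62*w - 46) - 7*w^2 + 2*w + 5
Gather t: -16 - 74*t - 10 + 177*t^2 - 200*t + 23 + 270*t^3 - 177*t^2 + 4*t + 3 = 270*t^3 - 270*t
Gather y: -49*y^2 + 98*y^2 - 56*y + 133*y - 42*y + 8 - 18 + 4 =49*y^2 + 35*y - 6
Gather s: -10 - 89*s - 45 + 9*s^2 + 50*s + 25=9*s^2 - 39*s - 30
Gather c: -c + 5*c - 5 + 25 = 4*c + 20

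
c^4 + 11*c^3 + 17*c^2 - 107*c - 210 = (c - 3)*(c + 2)*(c + 5)*(c + 7)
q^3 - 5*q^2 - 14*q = q*(q - 7)*(q + 2)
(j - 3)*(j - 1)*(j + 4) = j^3 - 13*j + 12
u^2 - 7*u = u*(u - 7)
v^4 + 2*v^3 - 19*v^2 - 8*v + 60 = (v - 3)*(v - 2)*(v + 2)*(v + 5)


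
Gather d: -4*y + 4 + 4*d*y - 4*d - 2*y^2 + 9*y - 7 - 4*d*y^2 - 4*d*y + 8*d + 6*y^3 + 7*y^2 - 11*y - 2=d*(4 - 4*y^2) + 6*y^3 + 5*y^2 - 6*y - 5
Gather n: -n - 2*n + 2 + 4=6 - 3*n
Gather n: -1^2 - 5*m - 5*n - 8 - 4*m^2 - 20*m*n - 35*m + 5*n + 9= -4*m^2 - 20*m*n - 40*m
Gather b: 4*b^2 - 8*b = 4*b^2 - 8*b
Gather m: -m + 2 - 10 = -m - 8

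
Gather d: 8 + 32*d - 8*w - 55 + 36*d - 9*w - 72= 68*d - 17*w - 119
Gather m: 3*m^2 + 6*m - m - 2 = 3*m^2 + 5*m - 2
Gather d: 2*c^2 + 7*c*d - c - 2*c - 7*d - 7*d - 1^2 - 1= 2*c^2 - 3*c + d*(7*c - 14) - 2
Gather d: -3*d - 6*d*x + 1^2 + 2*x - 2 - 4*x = d*(-6*x - 3) - 2*x - 1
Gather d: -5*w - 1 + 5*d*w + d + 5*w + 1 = d*(5*w + 1)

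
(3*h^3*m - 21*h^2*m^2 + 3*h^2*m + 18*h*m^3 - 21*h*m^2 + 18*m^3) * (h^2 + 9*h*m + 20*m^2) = 3*h^5*m + 6*h^4*m^2 + 3*h^4*m - 111*h^3*m^3 + 6*h^3*m^2 - 258*h^2*m^4 - 111*h^2*m^3 + 360*h*m^5 - 258*h*m^4 + 360*m^5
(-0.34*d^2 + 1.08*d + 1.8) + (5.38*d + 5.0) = -0.34*d^2 + 6.46*d + 6.8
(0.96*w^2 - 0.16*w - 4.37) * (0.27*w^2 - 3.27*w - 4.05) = 0.2592*w^4 - 3.1824*w^3 - 4.5447*w^2 + 14.9379*w + 17.6985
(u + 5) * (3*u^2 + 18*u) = 3*u^3 + 33*u^2 + 90*u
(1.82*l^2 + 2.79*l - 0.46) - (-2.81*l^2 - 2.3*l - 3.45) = 4.63*l^2 + 5.09*l + 2.99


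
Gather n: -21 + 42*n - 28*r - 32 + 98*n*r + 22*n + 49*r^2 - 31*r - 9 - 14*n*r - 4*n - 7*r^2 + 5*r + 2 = n*(84*r + 60) + 42*r^2 - 54*r - 60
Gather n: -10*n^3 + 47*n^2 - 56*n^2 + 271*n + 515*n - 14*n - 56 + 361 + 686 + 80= -10*n^3 - 9*n^2 + 772*n + 1071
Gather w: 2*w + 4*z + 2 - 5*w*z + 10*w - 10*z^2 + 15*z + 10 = w*(12 - 5*z) - 10*z^2 + 19*z + 12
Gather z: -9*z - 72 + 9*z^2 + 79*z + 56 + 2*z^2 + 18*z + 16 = 11*z^2 + 88*z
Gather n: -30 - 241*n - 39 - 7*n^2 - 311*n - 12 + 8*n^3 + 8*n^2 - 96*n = 8*n^3 + n^2 - 648*n - 81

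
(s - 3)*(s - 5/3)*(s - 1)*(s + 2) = s^4 - 11*s^3/3 - 5*s^2/3 + 43*s/3 - 10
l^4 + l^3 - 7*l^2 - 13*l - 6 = (l - 3)*(l + 1)^2*(l + 2)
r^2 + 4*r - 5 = (r - 1)*(r + 5)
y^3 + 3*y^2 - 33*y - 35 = (y - 5)*(y + 1)*(y + 7)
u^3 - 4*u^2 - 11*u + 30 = (u - 5)*(u - 2)*(u + 3)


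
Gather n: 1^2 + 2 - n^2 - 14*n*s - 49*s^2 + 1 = -n^2 - 14*n*s - 49*s^2 + 4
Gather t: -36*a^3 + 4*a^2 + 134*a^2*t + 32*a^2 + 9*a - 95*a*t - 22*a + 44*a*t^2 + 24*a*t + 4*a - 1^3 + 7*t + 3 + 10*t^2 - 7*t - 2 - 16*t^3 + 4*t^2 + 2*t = -36*a^3 + 36*a^2 - 9*a - 16*t^3 + t^2*(44*a + 14) + t*(134*a^2 - 71*a + 2)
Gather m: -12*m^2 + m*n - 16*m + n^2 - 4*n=-12*m^2 + m*(n - 16) + n^2 - 4*n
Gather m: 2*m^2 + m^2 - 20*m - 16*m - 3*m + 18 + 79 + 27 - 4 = 3*m^2 - 39*m + 120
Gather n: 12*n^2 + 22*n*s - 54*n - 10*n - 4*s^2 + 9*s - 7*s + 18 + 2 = 12*n^2 + n*(22*s - 64) - 4*s^2 + 2*s + 20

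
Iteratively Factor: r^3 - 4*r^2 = (r - 4)*(r^2) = r*(r - 4)*(r)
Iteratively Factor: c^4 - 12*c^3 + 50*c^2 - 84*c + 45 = (c - 3)*(c^3 - 9*c^2 + 23*c - 15) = (c - 3)^2*(c^2 - 6*c + 5) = (c - 3)^2*(c - 1)*(c - 5)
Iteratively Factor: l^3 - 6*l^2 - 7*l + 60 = (l + 3)*(l^2 - 9*l + 20) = (l - 5)*(l + 3)*(l - 4)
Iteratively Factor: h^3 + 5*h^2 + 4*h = (h + 4)*(h^2 + h) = h*(h + 4)*(h + 1)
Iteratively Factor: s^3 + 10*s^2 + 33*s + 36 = (s + 3)*(s^2 + 7*s + 12) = (s + 3)^2*(s + 4)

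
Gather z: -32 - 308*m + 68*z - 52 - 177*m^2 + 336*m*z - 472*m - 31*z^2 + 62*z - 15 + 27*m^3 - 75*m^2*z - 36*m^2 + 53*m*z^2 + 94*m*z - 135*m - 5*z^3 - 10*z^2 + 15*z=27*m^3 - 213*m^2 - 915*m - 5*z^3 + z^2*(53*m - 41) + z*(-75*m^2 + 430*m + 145) - 99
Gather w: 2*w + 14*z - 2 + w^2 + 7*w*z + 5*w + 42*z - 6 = w^2 + w*(7*z + 7) + 56*z - 8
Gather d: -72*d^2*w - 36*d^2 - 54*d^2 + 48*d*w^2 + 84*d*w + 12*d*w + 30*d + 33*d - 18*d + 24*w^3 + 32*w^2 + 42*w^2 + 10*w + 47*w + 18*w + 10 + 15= d^2*(-72*w - 90) + d*(48*w^2 + 96*w + 45) + 24*w^3 + 74*w^2 + 75*w + 25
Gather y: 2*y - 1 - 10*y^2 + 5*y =-10*y^2 + 7*y - 1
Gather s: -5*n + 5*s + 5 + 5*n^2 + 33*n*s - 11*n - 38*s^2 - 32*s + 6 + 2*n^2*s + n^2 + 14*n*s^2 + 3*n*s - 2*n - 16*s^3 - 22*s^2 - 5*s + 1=6*n^2 - 18*n - 16*s^3 + s^2*(14*n - 60) + s*(2*n^2 + 36*n - 32) + 12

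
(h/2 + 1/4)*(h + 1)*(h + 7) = h^3/2 + 17*h^2/4 + 11*h/2 + 7/4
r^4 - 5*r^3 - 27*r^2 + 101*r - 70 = (r - 7)*(r - 2)*(r - 1)*(r + 5)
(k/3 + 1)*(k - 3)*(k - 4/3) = k^3/3 - 4*k^2/9 - 3*k + 4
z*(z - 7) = z^2 - 7*z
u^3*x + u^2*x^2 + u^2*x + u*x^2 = u*(u + x)*(u*x + x)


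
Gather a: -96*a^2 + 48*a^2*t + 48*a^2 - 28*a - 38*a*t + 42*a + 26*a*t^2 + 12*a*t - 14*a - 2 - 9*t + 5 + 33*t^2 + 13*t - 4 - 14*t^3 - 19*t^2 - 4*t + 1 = a^2*(48*t - 48) + a*(26*t^2 - 26*t) - 14*t^3 + 14*t^2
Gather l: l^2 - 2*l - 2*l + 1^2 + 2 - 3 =l^2 - 4*l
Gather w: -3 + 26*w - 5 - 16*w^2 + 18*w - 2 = -16*w^2 + 44*w - 10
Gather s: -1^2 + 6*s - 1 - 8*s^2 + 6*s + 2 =-8*s^2 + 12*s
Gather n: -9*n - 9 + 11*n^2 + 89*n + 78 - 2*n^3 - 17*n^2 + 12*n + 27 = -2*n^3 - 6*n^2 + 92*n + 96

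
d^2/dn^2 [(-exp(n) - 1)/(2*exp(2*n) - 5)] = (-4*exp(4*n) - 16*exp(3*n) - 60*exp(2*n) - 40*exp(n) - 25)*exp(n)/(8*exp(6*n) - 60*exp(4*n) + 150*exp(2*n) - 125)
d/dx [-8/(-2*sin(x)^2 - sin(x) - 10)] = -8*(4*sin(x) + 1)*cos(x)/(sin(x) - cos(2*x) + 11)^2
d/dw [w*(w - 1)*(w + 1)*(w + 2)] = 4*w^3 + 6*w^2 - 2*w - 2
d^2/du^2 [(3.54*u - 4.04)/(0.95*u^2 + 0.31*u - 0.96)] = ((5.4812 - 20.178*u)*(0.95*u^2 + 0.31*u - 0.96) + (1.9*u + 0.31)*(3.54*u - 4.04)*(3.8*u + 0.62))/(0.95*u^2 + 0.31*u - 0.96)^3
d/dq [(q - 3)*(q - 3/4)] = 2*q - 15/4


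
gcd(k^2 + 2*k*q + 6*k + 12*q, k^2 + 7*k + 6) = k + 6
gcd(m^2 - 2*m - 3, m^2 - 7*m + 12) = m - 3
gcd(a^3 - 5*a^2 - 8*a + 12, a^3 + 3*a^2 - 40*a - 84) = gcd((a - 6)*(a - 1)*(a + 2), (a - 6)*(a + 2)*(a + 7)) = a^2 - 4*a - 12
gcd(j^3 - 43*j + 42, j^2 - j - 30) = j - 6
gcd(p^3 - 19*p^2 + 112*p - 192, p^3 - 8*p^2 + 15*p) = p - 3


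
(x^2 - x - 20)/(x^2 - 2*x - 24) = (x - 5)/(x - 6)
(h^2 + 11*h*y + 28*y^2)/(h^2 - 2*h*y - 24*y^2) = (-h - 7*y)/(-h + 6*y)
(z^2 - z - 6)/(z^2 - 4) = (z - 3)/(z - 2)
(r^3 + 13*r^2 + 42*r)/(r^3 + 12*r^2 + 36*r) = (r + 7)/(r + 6)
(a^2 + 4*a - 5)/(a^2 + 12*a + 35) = (a - 1)/(a + 7)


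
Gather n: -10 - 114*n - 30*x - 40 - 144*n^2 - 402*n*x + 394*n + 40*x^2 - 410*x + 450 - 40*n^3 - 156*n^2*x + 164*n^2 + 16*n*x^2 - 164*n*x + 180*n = -40*n^3 + n^2*(20 - 156*x) + n*(16*x^2 - 566*x + 460) + 40*x^2 - 440*x + 400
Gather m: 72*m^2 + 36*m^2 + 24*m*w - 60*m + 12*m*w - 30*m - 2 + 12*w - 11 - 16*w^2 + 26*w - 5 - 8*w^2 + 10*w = 108*m^2 + m*(36*w - 90) - 24*w^2 + 48*w - 18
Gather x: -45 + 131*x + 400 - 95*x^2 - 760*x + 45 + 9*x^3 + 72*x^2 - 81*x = 9*x^3 - 23*x^2 - 710*x + 400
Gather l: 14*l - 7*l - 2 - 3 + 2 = 7*l - 3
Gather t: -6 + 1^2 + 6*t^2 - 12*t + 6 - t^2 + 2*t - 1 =5*t^2 - 10*t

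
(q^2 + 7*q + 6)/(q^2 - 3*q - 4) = (q + 6)/(q - 4)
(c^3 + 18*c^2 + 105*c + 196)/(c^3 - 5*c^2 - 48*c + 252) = (c^2 + 11*c + 28)/(c^2 - 12*c + 36)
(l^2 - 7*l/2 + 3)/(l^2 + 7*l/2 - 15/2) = (l - 2)/(l + 5)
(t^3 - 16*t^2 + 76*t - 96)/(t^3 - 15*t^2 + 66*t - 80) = (t - 6)/(t - 5)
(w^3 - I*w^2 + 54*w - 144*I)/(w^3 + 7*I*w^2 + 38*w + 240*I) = (w - 3*I)/(w + 5*I)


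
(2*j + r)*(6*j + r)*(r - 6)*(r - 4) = 12*j^2*r^2 - 120*j^2*r + 288*j^2 + 8*j*r^3 - 80*j*r^2 + 192*j*r + r^4 - 10*r^3 + 24*r^2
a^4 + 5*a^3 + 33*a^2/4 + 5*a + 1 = (a + 1/2)^2*(a + 2)^2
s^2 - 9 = (s - 3)*(s + 3)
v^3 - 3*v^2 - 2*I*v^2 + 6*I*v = v*(v - 3)*(v - 2*I)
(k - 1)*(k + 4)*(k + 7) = k^3 + 10*k^2 + 17*k - 28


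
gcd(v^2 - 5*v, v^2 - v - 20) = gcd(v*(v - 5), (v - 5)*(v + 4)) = v - 5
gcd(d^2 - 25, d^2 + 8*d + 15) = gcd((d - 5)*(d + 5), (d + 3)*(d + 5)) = d + 5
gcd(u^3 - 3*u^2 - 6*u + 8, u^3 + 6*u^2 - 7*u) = u - 1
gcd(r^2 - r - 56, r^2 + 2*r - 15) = 1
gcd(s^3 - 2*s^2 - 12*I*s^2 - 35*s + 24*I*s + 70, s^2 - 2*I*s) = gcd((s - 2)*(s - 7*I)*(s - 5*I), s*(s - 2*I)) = 1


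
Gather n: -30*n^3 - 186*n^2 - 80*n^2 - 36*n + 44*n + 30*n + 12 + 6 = -30*n^3 - 266*n^2 + 38*n + 18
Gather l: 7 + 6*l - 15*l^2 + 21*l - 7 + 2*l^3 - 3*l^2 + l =2*l^3 - 18*l^2 + 28*l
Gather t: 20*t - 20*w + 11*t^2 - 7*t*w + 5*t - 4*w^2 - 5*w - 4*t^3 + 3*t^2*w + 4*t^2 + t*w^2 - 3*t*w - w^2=-4*t^3 + t^2*(3*w + 15) + t*(w^2 - 10*w + 25) - 5*w^2 - 25*w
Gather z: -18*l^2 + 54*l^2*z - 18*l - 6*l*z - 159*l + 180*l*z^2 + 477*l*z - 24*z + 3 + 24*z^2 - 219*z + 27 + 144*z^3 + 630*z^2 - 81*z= -18*l^2 - 177*l + 144*z^3 + z^2*(180*l + 654) + z*(54*l^2 + 471*l - 324) + 30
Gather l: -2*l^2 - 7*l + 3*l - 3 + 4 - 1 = -2*l^2 - 4*l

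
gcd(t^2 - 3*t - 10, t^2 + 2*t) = t + 2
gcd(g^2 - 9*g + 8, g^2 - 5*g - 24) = g - 8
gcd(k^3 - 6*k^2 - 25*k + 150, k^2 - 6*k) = k - 6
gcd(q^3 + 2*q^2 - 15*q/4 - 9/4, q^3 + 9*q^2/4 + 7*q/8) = q + 1/2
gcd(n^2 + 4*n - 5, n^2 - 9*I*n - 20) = 1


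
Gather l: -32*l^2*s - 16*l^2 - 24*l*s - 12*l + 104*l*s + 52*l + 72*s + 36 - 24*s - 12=l^2*(-32*s - 16) + l*(80*s + 40) + 48*s + 24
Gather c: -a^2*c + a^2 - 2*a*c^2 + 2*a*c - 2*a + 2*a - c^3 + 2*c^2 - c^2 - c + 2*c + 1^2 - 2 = a^2 - c^3 + c^2*(1 - 2*a) + c*(-a^2 + 2*a + 1) - 1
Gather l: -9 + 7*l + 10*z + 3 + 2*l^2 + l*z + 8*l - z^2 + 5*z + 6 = 2*l^2 + l*(z + 15) - z^2 + 15*z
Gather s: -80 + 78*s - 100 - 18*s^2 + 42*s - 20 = -18*s^2 + 120*s - 200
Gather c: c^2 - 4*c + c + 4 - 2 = c^2 - 3*c + 2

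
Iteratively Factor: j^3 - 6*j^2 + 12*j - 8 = (j - 2)*(j^2 - 4*j + 4) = (j - 2)^2*(j - 2)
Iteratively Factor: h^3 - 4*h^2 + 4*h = (h - 2)*(h^2 - 2*h) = (h - 2)^2*(h)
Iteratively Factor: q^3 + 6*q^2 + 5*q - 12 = (q + 3)*(q^2 + 3*q - 4) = (q - 1)*(q + 3)*(q + 4)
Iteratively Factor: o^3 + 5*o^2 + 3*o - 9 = (o + 3)*(o^2 + 2*o - 3) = (o + 3)^2*(o - 1)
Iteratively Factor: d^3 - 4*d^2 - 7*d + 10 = (d - 5)*(d^2 + d - 2) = (d - 5)*(d - 1)*(d + 2)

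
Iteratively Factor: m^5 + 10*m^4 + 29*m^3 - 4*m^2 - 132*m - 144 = (m + 3)*(m^4 + 7*m^3 + 8*m^2 - 28*m - 48) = (m + 2)*(m + 3)*(m^3 + 5*m^2 - 2*m - 24) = (m - 2)*(m + 2)*(m + 3)*(m^2 + 7*m + 12) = (m - 2)*(m + 2)*(m + 3)^2*(m + 4)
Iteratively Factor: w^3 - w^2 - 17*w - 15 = (w + 1)*(w^2 - 2*w - 15) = (w - 5)*(w + 1)*(w + 3)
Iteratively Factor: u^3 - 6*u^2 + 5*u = (u - 5)*(u^2 - u) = u*(u - 5)*(u - 1)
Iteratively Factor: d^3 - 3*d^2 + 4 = (d - 2)*(d^2 - d - 2) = (d - 2)*(d + 1)*(d - 2)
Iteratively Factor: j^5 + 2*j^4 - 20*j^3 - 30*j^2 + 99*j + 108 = (j + 3)*(j^4 - j^3 - 17*j^2 + 21*j + 36) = (j + 1)*(j + 3)*(j^3 - 2*j^2 - 15*j + 36) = (j - 3)*(j + 1)*(j + 3)*(j^2 + j - 12) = (j - 3)*(j + 1)*(j + 3)*(j + 4)*(j - 3)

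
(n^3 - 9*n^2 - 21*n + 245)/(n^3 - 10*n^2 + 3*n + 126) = (n^2 - 2*n - 35)/(n^2 - 3*n - 18)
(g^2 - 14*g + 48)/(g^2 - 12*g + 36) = (g - 8)/(g - 6)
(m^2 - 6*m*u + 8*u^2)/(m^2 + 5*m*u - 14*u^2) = (m - 4*u)/(m + 7*u)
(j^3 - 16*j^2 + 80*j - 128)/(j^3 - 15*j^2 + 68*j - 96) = (j - 4)/(j - 3)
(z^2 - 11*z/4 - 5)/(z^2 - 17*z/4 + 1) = (4*z + 5)/(4*z - 1)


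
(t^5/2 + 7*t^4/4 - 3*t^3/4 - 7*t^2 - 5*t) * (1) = t^5/2 + 7*t^4/4 - 3*t^3/4 - 7*t^2 - 5*t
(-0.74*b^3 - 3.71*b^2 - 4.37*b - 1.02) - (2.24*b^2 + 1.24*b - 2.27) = -0.74*b^3 - 5.95*b^2 - 5.61*b + 1.25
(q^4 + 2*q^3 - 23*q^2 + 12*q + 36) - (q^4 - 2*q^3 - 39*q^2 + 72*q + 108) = 4*q^3 + 16*q^2 - 60*q - 72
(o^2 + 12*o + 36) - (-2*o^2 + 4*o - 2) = 3*o^2 + 8*o + 38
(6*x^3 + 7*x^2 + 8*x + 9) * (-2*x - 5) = -12*x^4 - 44*x^3 - 51*x^2 - 58*x - 45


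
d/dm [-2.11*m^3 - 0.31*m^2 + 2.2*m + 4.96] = -6.33*m^2 - 0.62*m + 2.2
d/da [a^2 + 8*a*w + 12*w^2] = 2*a + 8*w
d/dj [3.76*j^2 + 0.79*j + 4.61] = 7.52*j + 0.79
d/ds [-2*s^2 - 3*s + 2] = -4*s - 3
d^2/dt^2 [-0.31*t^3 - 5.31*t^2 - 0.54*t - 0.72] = -1.86*t - 10.62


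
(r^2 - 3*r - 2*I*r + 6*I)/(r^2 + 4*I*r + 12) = (r - 3)/(r + 6*I)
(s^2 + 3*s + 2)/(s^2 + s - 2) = (s + 1)/(s - 1)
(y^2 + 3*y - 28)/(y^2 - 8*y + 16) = (y + 7)/(y - 4)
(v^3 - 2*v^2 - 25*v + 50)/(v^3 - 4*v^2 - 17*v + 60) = (v^2 + 3*v - 10)/(v^2 + v - 12)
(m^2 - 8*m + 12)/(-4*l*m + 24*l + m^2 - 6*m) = (2 - m)/(4*l - m)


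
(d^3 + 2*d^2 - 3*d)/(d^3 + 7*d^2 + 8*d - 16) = d*(d + 3)/(d^2 + 8*d + 16)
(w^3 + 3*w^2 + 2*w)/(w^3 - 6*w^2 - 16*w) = (w + 1)/(w - 8)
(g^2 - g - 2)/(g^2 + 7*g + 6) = (g - 2)/(g + 6)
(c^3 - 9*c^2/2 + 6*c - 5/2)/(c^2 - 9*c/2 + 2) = (2*c^3 - 9*c^2 + 12*c - 5)/(2*c^2 - 9*c + 4)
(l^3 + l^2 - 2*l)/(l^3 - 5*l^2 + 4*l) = (l + 2)/(l - 4)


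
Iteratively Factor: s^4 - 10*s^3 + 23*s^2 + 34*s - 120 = (s - 4)*(s^3 - 6*s^2 - s + 30) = (s - 5)*(s - 4)*(s^2 - s - 6) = (s - 5)*(s - 4)*(s - 3)*(s + 2)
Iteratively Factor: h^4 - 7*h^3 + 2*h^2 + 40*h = (h - 4)*(h^3 - 3*h^2 - 10*h) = h*(h - 4)*(h^2 - 3*h - 10) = h*(h - 4)*(h + 2)*(h - 5)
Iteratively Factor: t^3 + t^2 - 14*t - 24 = (t + 3)*(t^2 - 2*t - 8) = (t + 2)*(t + 3)*(t - 4)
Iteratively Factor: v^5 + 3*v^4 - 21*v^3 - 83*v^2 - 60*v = (v)*(v^4 + 3*v^3 - 21*v^2 - 83*v - 60) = v*(v + 3)*(v^3 - 21*v - 20) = v*(v + 3)*(v + 4)*(v^2 - 4*v - 5) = v*(v - 5)*(v + 3)*(v + 4)*(v + 1)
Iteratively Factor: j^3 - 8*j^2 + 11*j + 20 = (j - 4)*(j^2 - 4*j - 5) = (j - 5)*(j - 4)*(j + 1)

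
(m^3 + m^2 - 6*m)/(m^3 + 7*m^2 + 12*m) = (m - 2)/(m + 4)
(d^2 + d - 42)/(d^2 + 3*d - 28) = (d - 6)/(d - 4)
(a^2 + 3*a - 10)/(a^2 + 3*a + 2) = (a^2 + 3*a - 10)/(a^2 + 3*a + 2)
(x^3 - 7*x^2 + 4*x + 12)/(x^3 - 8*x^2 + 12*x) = (x + 1)/x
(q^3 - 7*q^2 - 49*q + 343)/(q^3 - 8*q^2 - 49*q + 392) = (q - 7)/(q - 8)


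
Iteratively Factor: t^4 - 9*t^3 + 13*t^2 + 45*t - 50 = (t - 5)*(t^3 - 4*t^2 - 7*t + 10) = (t - 5)^2*(t^2 + t - 2) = (t - 5)^2*(t + 2)*(t - 1)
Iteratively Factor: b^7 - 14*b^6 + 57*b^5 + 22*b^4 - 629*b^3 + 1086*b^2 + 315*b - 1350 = (b - 3)*(b^6 - 11*b^5 + 24*b^4 + 94*b^3 - 347*b^2 + 45*b + 450) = (b - 5)*(b - 3)*(b^5 - 6*b^4 - 6*b^3 + 64*b^2 - 27*b - 90) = (b - 5)*(b - 3)*(b + 3)*(b^4 - 9*b^3 + 21*b^2 + b - 30) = (b - 5)*(b - 3)*(b + 1)*(b + 3)*(b^3 - 10*b^2 + 31*b - 30) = (b - 5)*(b - 3)^2*(b + 1)*(b + 3)*(b^2 - 7*b + 10) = (b - 5)*(b - 3)^2*(b - 2)*(b + 1)*(b + 3)*(b - 5)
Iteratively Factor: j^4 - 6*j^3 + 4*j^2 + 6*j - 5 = (j - 5)*(j^3 - j^2 - j + 1) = (j - 5)*(j + 1)*(j^2 - 2*j + 1) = (j - 5)*(j - 1)*(j + 1)*(j - 1)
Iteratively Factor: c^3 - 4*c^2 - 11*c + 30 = (c - 5)*(c^2 + c - 6) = (c - 5)*(c + 3)*(c - 2)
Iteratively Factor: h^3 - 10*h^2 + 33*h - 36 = (h - 3)*(h^2 - 7*h + 12) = (h - 3)^2*(h - 4)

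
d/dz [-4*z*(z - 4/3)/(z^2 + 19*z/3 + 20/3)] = 4*(-69*z^2 - 120*z + 80)/(9*z^4 + 114*z^3 + 481*z^2 + 760*z + 400)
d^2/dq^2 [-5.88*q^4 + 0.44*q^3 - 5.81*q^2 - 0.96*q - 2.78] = -70.56*q^2 + 2.64*q - 11.62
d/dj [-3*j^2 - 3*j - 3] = -6*j - 3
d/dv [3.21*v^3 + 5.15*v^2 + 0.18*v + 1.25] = 9.63*v^2 + 10.3*v + 0.18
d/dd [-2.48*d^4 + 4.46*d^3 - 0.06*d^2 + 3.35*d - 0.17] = -9.92*d^3 + 13.38*d^2 - 0.12*d + 3.35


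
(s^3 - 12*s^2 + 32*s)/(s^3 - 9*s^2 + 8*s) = (s - 4)/(s - 1)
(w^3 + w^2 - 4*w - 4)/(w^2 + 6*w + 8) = (w^2 - w - 2)/(w + 4)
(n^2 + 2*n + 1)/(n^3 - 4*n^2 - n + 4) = (n + 1)/(n^2 - 5*n + 4)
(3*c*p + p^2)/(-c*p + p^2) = (3*c + p)/(-c + p)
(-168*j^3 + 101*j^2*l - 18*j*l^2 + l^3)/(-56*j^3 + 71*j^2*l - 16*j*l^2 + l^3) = (3*j - l)/(j - l)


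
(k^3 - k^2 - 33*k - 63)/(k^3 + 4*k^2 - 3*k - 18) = (k - 7)/(k - 2)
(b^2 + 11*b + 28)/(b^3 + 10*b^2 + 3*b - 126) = (b + 4)/(b^2 + 3*b - 18)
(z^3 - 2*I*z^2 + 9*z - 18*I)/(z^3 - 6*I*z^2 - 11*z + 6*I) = (z + 3*I)/(z - I)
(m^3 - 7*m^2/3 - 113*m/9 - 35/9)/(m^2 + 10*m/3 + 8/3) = (9*m^3 - 21*m^2 - 113*m - 35)/(3*(3*m^2 + 10*m + 8))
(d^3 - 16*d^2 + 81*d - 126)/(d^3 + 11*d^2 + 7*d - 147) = (d^2 - 13*d + 42)/(d^2 + 14*d + 49)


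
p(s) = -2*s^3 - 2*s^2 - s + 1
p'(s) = -6*s^2 - 4*s - 1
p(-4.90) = 193.18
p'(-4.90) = -125.46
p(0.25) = 0.59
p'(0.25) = -2.38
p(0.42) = 0.08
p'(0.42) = -3.74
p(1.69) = -16.06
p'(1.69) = -24.90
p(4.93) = -292.19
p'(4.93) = -166.55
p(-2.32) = 17.53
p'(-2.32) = -24.01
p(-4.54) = 151.47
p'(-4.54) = -106.51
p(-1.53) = 5.01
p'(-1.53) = -8.93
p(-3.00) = 40.00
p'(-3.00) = -43.00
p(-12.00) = 3181.00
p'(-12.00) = -817.00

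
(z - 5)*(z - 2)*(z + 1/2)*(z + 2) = z^4 - 9*z^3/2 - 13*z^2/2 + 18*z + 10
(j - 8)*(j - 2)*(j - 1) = j^3 - 11*j^2 + 26*j - 16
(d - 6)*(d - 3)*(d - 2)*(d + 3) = d^4 - 8*d^3 + 3*d^2 + 72*d - 108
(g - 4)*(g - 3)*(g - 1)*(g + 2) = g^4 - 6*g^3 + 3*g^2 + 26*g - 24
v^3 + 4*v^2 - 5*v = v*(v - 1)*(v + 5)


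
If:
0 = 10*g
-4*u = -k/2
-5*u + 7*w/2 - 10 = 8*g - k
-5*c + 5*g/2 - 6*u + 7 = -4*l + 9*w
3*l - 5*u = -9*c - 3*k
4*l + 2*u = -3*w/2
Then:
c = -11801/2837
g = 0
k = 49968/2837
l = -4155/2837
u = 6246/2837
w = 2752/2837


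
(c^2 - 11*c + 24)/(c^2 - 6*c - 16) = (c - 3)/(c + 2)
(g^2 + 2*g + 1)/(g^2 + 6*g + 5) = (g + 1)/(g + 5)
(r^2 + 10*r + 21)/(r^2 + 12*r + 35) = (r + 3)/(r + 5)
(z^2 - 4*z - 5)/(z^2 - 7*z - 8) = (z - 5)/(z - 8)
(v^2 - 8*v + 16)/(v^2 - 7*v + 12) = (v - 4)/(v - 3)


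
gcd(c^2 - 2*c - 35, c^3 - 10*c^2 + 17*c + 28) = c - 7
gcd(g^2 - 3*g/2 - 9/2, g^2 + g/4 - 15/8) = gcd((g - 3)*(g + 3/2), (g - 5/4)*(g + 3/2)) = g + 3/2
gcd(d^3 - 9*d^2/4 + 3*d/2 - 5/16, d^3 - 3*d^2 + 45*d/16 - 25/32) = d^2 - 7*d/4 + 5/8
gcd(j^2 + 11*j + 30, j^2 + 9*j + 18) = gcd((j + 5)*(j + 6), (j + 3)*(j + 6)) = j + 6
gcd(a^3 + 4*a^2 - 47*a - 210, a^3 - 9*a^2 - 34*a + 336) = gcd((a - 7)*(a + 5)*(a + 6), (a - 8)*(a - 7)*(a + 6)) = a^2 - a - 42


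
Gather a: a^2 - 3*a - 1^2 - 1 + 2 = a^2 - 3*a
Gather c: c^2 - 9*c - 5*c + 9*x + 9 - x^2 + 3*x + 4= c^2 - 14*c - x^2 + 12*x + 13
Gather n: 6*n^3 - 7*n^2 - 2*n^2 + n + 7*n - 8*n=6*n^3 - 9*n^2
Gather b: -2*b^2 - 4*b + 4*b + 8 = 8 - 2*b^2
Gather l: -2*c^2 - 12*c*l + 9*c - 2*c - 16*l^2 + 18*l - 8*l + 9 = -2*c^2 + 7*c - 16*l^2 + l*(10 - 12*c) + 9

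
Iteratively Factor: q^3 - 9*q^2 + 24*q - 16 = (q - 1)*(q^2 - 8*q + 16) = (q - 4)*(q - 1)*(q - 4)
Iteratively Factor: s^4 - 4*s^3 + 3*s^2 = (s - 1)*(s^3 - 3*s^2) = (s - 3)*(s - 1)*(s^2) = s*(s - 3)*(s - 1)*(s)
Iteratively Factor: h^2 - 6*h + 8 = (h - 4)*(h - 2)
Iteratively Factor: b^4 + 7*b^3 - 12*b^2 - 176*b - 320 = (b + 4)*(b^3 + 3*b^2 - 24*b - 80) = (b - 5)*(b + 4)*(b^2 + 8*b + 16) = (b - 5)*(b + 4)^2*(b + 4)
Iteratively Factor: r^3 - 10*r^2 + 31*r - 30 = (r - 3)*(r^2 - 7*r + 10) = (r - 3)*(r - 2)*(r - 5)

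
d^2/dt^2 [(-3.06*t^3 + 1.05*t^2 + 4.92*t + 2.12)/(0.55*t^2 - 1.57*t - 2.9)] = (-8.88178419700125e-16*t^5 + 7.105427357601e-15*t^4 - 20.056638*t^3 - 69.69678*t^2 - 118.30692*t - 9.92654399999999)/(0.166375*t^6 - 1.424775*t^5 + 1.435335*t^4 + 11.155007*t^3 - 7.56813*t^2 - 39.6111*t - 24.389)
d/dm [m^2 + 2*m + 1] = 2*m + 2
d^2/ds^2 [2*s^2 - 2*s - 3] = 4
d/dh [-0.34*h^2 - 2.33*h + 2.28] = -0.68*h - 2.33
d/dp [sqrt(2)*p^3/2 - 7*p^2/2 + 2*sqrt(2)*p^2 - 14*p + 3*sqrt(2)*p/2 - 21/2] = 3*sqrt(2)*p^2/2 - 7*p + 4*sqrt(2)*p - 14 + 3*sqrt(2)/2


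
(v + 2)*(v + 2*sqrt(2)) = v^2 + 2*v + 2*sqrt(2)*v + 4*sqrt(2)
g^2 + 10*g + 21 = (g + 3)*(g + 7)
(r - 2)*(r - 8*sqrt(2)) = r^2 - 8*sqrt(2)*r - 2*r + 16*sqrt(2)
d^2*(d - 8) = d^3 - 8*d^2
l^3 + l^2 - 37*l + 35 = (l - 5)*(l - 1)*(l + 7)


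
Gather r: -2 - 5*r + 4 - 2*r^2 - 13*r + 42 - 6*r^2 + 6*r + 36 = -8*r^2 - 12*r + 80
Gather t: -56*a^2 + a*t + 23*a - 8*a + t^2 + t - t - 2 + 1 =-56*a^2 + a*t + 15*a + t^2 - 1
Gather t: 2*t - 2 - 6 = 2*t - 8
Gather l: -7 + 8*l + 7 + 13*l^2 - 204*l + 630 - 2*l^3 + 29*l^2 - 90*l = -2*l^3 + 42*l^2 - 286*l + 630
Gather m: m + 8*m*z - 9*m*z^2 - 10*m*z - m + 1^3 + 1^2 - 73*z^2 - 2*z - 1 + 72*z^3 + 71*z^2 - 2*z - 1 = m*(-9*z^2 - 2*z) + 72*z^3 - 2*z^2 - 4*z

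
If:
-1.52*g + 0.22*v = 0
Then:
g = 0.144736842105263*v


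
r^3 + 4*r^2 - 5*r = r*(r - 1)*(r + 5)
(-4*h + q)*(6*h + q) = -24*h^2 + 2*h*q + q^2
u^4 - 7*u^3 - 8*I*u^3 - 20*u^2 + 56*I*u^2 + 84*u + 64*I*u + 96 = (u - 8)*(u + 1)*(u - 6*I)*(u - 2*I)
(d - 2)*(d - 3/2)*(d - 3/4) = d^3 - 17*d^2/4 + 45*d/8 - 9/4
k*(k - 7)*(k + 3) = k^3 - 4*k^2 - 21*k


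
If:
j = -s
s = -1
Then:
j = 1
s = -1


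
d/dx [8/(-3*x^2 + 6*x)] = 16*(x - 1)/(3*x^2*(x - 2)^2)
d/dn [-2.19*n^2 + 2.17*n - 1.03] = 2.17 - 4.38*n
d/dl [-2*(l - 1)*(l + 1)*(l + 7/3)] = -6*l^2 - 28*l/3 + 2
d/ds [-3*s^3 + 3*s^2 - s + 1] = -9*s^2 + 6*s - 1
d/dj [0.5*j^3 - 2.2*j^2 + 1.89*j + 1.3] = 1.5*j^2 - 4.4*j + 1.89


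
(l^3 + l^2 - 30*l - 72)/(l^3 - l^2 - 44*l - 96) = (l - 6)/(l - 8)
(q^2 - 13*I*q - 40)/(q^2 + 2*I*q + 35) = (q - 8*I)/(q + 7*I)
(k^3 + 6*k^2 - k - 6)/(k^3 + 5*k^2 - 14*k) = (k^3 + 6*k^2 - k - 6)/(k*(k^2 + 5*k - 14))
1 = 1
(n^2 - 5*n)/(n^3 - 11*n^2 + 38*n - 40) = n/(n^2 - 6*n + 8)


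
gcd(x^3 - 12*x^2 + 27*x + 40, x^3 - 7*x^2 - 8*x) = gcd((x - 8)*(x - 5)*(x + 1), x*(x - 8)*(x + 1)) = x^2 - 7*x - 8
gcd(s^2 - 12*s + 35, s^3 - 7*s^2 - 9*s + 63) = s - 7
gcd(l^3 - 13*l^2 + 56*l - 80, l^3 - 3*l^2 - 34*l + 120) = l^2 - 9*l + 20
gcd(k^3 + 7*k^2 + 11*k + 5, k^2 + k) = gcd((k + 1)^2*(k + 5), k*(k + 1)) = k + 1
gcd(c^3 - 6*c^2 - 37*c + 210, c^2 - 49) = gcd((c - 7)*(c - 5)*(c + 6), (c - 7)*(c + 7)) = c - 7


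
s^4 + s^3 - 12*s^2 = s^2*(s - 3)*(s + 4)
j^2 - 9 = (j - 3)*(j + 3)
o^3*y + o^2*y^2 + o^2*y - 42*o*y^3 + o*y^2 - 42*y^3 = (o - 6*y)*(o + 7*y)*(o*y + y)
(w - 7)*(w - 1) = w^2 - 8*w + 7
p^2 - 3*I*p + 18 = (p - 6*I)*(p + 3*I)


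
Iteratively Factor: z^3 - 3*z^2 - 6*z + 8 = (z - 4)*(z^2 + z - 2) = (z - 4)*(z + 2)*(z - 1)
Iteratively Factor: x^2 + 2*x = (x)*(x + 2)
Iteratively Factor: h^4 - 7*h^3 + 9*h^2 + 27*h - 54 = (h - 3)*(h^3 - 4*h^2 - 3*h + 18) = (h - 3)^2*(h^2 - h - 6) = (h - 3)^3*(h + 2)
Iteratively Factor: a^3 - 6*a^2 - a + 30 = (a - 3)*(a^2 - 3*a - 10) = (a - 5)*(a - 3)*(a + 2)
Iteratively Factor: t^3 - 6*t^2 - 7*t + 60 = (t - 4)*(t^2 - 2*t - 15) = (t - 4)*(t + 3)*(t - 5)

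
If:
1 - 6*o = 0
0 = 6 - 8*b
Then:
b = 3/4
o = 1/6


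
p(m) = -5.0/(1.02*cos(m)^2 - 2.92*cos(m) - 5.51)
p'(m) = -5.0*(2.04*sin(m)*cos(m) - 2.92*sin(m))/(1.02*cos(m)^2 - 2.92*cos(m) - 5.51)^2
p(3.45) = 2.78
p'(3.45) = -2.27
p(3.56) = 2.51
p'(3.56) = -2.45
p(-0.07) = 0.67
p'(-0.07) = -0.01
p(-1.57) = 0.91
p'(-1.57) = -0.48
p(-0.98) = 0.73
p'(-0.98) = -0.16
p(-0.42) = 0.68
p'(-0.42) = -0.04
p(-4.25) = 1.25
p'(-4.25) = 1.07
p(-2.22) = 1.48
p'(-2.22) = -1.45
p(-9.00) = 2.50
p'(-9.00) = -2.46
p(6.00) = 0.68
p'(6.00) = -0.02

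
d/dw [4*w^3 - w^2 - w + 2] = 12*w^2 - 2*w - 1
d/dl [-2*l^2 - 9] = -4*l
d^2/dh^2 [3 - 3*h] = 0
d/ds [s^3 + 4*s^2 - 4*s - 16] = 3*s^2 + 8*s - 4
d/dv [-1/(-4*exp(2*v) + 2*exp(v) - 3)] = (2 - 8*exp(v))*exp(v)/(4*exp(2*v) - 2*exp(v) + 3)^2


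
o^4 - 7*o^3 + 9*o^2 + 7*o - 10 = (o - 5)*(o - 2)*(o - 1)*(o + 1)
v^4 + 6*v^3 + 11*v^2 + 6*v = v*(v + 1)*(v + 2)*(v + 3)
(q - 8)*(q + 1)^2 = q^3 - 6*q^2 - 15*q - 8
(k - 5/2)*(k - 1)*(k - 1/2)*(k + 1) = k^4 - 3*k^3 + k^2/4 + 3*k - 5/4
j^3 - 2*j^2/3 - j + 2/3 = (j - 1)*(j - 2/3)*(j + 1)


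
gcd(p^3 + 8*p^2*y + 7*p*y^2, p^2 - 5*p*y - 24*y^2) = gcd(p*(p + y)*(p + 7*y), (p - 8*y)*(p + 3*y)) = 1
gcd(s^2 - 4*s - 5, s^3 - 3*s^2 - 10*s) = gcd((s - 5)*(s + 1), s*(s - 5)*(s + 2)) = s - 5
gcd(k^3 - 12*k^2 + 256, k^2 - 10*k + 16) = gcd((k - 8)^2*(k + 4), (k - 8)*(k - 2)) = k - 8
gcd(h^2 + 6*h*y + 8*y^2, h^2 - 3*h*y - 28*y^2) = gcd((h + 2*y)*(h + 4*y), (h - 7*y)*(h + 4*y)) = h + 4*y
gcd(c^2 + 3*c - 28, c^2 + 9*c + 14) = c + 7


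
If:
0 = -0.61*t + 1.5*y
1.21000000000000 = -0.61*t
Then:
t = -1.98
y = -0.81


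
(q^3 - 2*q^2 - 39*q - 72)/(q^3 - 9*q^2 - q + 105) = (q^2 - 5*q - 24)/(q^2 - 12*q + 35)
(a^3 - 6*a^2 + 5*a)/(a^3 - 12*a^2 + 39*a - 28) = a*(a - 5)/(a^2 - 11*a + 28)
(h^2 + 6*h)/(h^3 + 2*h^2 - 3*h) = (h + 6)/(h^2 + 2*h - 3)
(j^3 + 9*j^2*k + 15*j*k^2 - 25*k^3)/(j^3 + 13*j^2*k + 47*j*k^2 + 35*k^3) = (j^2 + 4*j*k - 5*k^2)/(j^2 + 8*j*k + 7*k^2)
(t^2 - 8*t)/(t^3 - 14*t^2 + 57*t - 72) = t/(t^2 - 6*t + 9)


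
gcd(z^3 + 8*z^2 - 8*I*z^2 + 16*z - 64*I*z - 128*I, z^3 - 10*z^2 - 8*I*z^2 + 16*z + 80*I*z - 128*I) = z - 8*I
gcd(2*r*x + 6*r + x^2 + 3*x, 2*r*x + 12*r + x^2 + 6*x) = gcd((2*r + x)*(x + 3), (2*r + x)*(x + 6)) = 2*r + x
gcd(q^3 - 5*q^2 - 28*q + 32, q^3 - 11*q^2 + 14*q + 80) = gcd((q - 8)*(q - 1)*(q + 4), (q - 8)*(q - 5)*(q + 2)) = q - 8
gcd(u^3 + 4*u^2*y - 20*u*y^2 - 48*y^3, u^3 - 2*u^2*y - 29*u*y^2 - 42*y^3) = u + 2*y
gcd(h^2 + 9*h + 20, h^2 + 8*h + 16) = h + 4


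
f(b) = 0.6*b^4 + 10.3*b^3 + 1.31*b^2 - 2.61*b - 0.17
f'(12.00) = 8625.63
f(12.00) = 30397.15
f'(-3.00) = 202.83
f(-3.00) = -210.05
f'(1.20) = 49.18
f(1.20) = 17.63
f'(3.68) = 545.10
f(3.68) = 631.31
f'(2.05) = 153.29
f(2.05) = 99.32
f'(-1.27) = 38.99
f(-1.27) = -14.28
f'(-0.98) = 22.24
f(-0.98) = -5.49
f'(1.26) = 54.55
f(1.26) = 20.74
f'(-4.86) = 439.00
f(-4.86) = -804.16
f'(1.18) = 47.45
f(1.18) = 16.66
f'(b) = 2.4*b^3 + 30.9*b^2 + 2.62*b - 2.61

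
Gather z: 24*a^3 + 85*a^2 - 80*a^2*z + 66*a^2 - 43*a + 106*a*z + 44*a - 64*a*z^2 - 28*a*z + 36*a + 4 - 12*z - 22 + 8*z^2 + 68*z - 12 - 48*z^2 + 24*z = 24*a^3 + 151*a^2 + 37*a + z^2*(-64*a - 40) + z*(-80*a^2 + 78*a + 80) - 30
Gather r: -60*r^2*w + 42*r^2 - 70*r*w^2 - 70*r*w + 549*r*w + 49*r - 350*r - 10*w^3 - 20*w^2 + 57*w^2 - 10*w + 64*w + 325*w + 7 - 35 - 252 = r^2*(42 - 60*w) + r*(-70*w^2 + 479*w - 301) - 10*w^3 + 37*w^2 + 379*w - 280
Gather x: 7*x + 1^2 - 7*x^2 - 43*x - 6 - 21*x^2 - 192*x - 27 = -28*x^2 - 228*x - 32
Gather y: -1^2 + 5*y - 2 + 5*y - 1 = 10*y - 4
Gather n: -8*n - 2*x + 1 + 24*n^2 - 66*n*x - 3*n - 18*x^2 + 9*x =24*n^2 + n*(-66*x - 11) - 18*x^2 + 7*x + 1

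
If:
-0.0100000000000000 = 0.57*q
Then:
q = -0.02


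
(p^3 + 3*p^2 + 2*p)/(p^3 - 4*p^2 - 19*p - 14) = p/(p - 7)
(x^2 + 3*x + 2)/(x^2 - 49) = (x^2 + 3*x + 2)/(x^2 - 49)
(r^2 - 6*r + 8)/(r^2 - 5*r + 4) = (r - 2)/(r - 1)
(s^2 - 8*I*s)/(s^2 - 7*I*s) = (s - 8*I)/(s - 7*I)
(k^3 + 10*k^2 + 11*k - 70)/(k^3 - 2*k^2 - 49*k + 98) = (k + 5)/(k - 7)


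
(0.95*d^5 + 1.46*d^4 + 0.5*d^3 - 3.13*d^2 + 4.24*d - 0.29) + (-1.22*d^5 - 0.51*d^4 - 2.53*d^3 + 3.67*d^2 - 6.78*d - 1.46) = -0.27*d^5 + 0.95*d^4 - 2.03*d^3 + 0.54*d^2 - 2.54*d - 1.75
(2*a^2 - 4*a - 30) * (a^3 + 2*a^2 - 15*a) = 2*a^5 - 68*a^3 + 450*a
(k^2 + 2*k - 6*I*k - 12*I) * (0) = 0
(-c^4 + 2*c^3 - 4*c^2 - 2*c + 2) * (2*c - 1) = -2*c^5 + 5*c^4 - 10*c^3 + 6*c - 2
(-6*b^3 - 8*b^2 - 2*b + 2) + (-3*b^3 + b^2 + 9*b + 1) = -9*b^3 - 7*b^2 + 7*b + 3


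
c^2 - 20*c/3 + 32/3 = (c - 4)*(c - 8/3)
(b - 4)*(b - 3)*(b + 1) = b^3 - 6*b^2 + 5*b + 12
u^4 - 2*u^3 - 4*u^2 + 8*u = u*(u - 2)^2*(u + 2)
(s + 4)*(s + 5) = s^2 + 9*s + 20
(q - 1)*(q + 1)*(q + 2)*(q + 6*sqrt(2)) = q^4 + 2*q^3 + 6*sqrt(2)*q^3 - q^2 + 12*sqrt(2)*q^2 - 6*sqrt(2)*q - 2*q - 12*sqrt(2)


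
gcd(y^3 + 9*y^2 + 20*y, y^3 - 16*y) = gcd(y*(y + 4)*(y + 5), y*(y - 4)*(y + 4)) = y^2 + 4*y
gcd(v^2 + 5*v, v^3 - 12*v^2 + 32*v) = v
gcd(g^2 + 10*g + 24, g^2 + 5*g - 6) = g + 6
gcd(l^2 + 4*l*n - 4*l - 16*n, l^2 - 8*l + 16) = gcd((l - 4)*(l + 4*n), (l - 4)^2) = l - 4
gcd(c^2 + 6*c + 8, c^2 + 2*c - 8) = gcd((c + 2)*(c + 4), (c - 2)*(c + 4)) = c + 4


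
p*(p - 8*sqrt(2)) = p^2 - 8*sqrt(2)*p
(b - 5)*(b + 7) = b^2 + 2*b - 35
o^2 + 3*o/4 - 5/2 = (o - 5/4)*(o + 2)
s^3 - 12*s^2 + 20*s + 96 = (s - 8)*(s - 6)*(s + 2)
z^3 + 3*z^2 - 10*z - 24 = (z - 3)*(z + 2)*(z + 4)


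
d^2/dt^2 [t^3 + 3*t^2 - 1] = 6*t + 6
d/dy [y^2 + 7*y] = 2*y + 7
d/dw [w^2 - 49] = 2*w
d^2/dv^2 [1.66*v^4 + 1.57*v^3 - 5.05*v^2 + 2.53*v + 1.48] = 19.92*v^2 + 9.42*v - 10.1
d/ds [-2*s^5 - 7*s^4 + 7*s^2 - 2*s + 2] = -10*s^4 - 28*s^3 + 14*s - 2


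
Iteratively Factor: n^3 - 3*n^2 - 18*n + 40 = (n + 4)*(n^2 - 7*n + 10) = (n - 5)*(n + 4)*(n - 2)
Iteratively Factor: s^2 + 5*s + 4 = (s + 4)*(s + 1)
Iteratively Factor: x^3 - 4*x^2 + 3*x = (x - 1)*(x^2 - 3*x) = (x - 3)*(x - 1)*(x)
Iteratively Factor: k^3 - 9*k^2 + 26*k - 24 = (k - 3)*(k^2 - 6*k + 8) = (k - 3)*(k - 2)*(k - 4)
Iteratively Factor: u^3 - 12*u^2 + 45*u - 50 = (u - 2)*(u^2 - 10*u + 25) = (u - 5)*(u - 2)*(u - 5)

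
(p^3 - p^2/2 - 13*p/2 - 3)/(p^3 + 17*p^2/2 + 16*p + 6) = (p - 3)/(p + 6)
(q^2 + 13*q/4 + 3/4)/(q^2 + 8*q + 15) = (q + 1/4)/(q + 5)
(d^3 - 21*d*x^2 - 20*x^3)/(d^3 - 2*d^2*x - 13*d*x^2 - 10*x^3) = (d + 4*x)/(d + 2*x)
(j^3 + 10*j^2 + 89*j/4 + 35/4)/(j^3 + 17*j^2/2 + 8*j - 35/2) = (j + 1/2)/(j - 1)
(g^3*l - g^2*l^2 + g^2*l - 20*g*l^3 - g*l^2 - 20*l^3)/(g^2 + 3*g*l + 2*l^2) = l*(g^3 - g^2*l + g^2 - 20*g*l^2 - g*l - 20*l^2)/(g^2 + 3*g*l + 2*l^2)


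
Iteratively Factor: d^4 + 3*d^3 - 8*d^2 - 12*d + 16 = (d + 4)*(d^3 - d^2 - 4*d + 4) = (d + 2)*(d + 4)*(d^2 - 3*d + 2) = (d - 2)*(d + 2)*(d + 4)*(d - 1)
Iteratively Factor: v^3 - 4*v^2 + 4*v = (v - 2)*(v^2 - 2*v) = (v - 2)^2*(v)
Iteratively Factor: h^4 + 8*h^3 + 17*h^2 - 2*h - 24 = (h + 4)*(h^3 + 4*h^2 + h - 6) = (h - 1)*(h + 4)*(h^2 + 5*h + 6) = (h - 1)*(h + 2)*(h + 4)*(h + 3)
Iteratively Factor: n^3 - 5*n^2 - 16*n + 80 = (n - 5)*(n^2 - 16) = (n - 5)*(n - 4)*(n + 4)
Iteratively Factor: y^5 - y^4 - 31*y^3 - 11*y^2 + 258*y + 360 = (y + 3)*(y^4 - 4*y^3 - 19*y^2 + 46*y + 120) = (y + 2)*(y + 3)*(y^3 - 6*y^2 - 7*y + 60) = (y - 5)*(y + 2)*(y + 3)*(y^2 - y - 12) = (y - 5)*(y - 4)*(y + 2)*(y + 3)*(y + 3)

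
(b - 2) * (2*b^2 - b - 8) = 2*b^3 - 5*b^2 - 6*b + 16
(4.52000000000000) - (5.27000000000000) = -0.750000000000000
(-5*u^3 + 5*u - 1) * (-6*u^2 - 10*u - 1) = 30*u^5 + 50*u^4 - 25*u^3 - 44*u^2 + 5*u + 1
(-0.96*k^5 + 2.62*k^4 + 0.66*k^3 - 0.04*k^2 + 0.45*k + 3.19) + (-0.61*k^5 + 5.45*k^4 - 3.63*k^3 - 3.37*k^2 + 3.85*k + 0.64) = -1.57*k^5 + 8.07*k^4 - 2.97*k^3 - 3.41*k^2 + 4.3*k + 3.83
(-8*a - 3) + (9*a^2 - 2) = 9*a^2 - 8*a - 5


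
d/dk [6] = 0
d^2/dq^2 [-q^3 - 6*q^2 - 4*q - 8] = -6*q - 12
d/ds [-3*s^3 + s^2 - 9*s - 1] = -9*s^2 + 2*s - 9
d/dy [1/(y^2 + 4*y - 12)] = 2*(-y - 2)/(y^2 + 4*y - 12)^2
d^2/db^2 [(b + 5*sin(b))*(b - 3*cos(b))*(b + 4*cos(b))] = -5*b^2*sin(b) - b^2*cos(b) - 4*b*sin(b) - 10*b*sin(2*b) + 20*b*cos(b) + 24*b*cos(2*b) + 6*b + 25*sin(b) + 24*sin(2*b) + 135*sin(3*b) + 2*cos(b) + 10*cos(2*b)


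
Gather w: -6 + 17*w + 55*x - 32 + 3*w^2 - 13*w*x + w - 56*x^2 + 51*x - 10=3*w^2 + w*(18 - 13*x) - 56*x^2 + 106*x - 48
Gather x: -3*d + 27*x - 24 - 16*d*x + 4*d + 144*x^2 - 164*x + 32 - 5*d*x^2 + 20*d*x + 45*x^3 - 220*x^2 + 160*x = d + 45*x^3 + x^2*(-5*d - 76) + x*(4*d + 23) + 8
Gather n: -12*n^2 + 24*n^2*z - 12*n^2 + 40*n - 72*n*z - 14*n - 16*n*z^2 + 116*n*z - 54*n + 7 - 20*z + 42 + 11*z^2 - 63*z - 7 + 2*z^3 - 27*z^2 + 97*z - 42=n^2*(24*z - 24) + n*(-16*z^2 + 44*z - 28) + 2*z^3 - 16*z^2 + 14*z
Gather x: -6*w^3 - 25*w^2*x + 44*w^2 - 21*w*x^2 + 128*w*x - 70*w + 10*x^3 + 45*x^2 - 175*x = -6*w^3 + 44*w^2 - 70*w + 10*x^3 + x^2*(45 - 21*w) + x*(-25*w^2 + 128*w - 175)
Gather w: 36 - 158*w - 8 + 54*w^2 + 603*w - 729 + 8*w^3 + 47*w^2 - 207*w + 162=8*w^3 + 101*w^2 + 238*w - 539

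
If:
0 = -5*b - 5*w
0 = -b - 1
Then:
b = -1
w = 1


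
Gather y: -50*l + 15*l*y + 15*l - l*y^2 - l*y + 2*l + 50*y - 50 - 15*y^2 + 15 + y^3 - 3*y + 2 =-33*l + y^3 + y^2*(-l - 15) + y*(14*l + 47) - 33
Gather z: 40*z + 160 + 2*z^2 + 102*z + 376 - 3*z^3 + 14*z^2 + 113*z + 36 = -3*z^3 + 16*z^2 + 255*z + 572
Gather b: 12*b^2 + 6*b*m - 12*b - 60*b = 12*b^2 + b*(6*m - 72)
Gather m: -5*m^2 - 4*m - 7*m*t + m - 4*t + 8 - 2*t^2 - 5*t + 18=-5*m^2 + m*(-7*t - 3) - 2*t^2 - 9*t + 26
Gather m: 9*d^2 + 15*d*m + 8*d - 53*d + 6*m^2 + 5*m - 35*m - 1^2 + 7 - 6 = 9*d^2 - 45*d + 6*m^2 + m*(15*d - 30)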